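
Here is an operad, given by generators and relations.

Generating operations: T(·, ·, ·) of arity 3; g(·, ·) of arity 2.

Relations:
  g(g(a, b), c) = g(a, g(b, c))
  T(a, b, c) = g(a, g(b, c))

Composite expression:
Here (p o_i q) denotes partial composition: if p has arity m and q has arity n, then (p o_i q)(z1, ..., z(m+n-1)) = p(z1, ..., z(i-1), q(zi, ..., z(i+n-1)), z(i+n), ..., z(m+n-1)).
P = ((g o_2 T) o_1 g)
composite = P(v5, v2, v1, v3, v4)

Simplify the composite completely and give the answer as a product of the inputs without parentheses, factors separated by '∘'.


All parenthesizations of g agree; list the v-inputs left to right.
g(v5, v2) spells out as v5 ∘ v2
T(v1, v3, v4) spells out as v1 ∘ v3 ∘ v4
g(g(v5, v2), T(v1, v3, v4)) spells out as v5 ∘ v2 ∘ v1 ∘ v3 ∘ v4

v5 ∘ v2 ∘ v1 ∘ v3 ∘ v4


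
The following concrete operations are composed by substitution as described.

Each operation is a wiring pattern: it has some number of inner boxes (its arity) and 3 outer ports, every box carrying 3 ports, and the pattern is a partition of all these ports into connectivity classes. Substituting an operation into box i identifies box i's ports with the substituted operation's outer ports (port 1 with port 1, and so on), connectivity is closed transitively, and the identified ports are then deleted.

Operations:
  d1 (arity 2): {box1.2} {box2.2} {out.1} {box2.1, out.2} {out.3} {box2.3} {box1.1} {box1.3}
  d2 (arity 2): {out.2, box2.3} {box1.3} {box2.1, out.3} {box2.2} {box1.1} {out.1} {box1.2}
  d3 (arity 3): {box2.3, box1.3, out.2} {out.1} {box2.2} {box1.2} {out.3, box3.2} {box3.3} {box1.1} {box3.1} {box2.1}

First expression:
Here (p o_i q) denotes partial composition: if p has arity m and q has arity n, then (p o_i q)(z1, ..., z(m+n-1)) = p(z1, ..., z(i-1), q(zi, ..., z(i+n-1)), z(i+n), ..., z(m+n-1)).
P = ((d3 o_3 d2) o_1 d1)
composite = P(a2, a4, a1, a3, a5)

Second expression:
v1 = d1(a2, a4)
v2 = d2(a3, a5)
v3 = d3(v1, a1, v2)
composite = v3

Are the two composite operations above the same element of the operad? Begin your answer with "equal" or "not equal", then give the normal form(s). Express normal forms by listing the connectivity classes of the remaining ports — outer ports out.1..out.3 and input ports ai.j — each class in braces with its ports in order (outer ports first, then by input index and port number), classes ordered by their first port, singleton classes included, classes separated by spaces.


The first expression reduces to {out.1} {out.2, a1.3} {out.3, a5.3} {a1.1} {a1.2} {a2.1} {a2.2} {a2.3} {a3.1} {a3.2} {a3.3} {a4.1} {a4.2} {a4.3} {a5.1} {a5.2}
The second expression reduces to {out.1} {out.2, a1.3} {out.3, a5.3} {a1.1} {a1.2} {a2.1} {a2.2} {a2.3} {a3.1} {a3.2} {a3.3} {a4.1} {a4.2} {a4.3} {a5.1} {a5.2}
Both agree, so they are equal.

equal: each reduces to {out.1} {out.2, a1.3} {out.3, a5.3} {a1.1} {a1.2} {a2.1} {a2.2} {a2.3} {a3.1} {a3.2} {a3.3} {a4.1} {a4.2} {a4.3} {a5.1} {a5.2}


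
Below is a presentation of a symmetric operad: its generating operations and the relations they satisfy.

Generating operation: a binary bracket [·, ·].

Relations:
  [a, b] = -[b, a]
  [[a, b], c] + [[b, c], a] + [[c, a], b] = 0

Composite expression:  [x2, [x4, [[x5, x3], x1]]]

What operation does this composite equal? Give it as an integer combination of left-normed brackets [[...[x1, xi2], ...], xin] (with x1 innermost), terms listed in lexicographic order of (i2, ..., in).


[[[[x1, x3], x5], x4], x2] - [[[[x1, x5], x3], x4], x2]


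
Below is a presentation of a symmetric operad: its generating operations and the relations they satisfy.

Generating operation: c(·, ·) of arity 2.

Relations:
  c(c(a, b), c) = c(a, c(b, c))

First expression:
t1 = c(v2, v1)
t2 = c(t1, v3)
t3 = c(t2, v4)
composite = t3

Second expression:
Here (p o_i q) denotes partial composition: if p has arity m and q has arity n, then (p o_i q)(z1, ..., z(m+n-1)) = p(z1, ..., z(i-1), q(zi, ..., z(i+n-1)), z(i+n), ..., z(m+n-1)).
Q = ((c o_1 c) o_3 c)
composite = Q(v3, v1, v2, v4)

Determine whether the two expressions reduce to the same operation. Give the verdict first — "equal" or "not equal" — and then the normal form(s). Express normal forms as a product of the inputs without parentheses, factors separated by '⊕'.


not equal; the first gives v2 ⊕ v1 ⊕ v3 ⊕ v4 and the second v3 ⊕ v1 ⊕ v2 ⊕ v4

The first composite normalizes to v2 ⊕ v1 ⊕ v3 ⊕ v4
The second composite normalizes to v3 ⊕ v1 ⊕ v2 ⊕ v4
No match — not equal.


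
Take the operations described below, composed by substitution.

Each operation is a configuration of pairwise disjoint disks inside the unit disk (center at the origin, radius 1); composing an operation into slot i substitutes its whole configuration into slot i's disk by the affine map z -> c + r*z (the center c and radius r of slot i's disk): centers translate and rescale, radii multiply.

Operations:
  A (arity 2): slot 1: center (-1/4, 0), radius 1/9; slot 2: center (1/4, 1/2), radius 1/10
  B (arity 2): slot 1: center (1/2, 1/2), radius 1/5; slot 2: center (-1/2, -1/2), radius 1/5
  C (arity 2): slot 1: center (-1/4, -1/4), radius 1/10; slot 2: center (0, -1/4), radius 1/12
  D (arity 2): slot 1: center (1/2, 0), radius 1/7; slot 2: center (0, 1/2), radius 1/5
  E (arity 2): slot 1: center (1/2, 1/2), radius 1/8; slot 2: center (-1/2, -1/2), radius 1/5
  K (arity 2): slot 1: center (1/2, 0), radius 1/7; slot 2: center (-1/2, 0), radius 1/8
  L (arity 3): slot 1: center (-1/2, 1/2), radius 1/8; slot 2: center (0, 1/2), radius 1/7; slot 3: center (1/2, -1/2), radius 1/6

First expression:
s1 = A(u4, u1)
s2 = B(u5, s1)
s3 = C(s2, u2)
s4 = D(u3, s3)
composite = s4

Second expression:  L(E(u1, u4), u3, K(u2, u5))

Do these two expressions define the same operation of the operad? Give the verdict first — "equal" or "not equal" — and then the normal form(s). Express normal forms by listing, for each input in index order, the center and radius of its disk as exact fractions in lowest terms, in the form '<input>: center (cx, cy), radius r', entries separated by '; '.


not equal; first: u1: center (-59/1000, 221/500), radius 1/2500; u2: center (0, 9/20), radius 1/60; u3: center (1/2, 0), radius 1/7; u4: center (-61/1000, 11/25), radius 1/2250; u5: center (-1/25, 23/50), radius 1/250; second: u1: center (-7/16, 9/16), radius 1/64; u2: center (7/12, -1/2), radius 1/42; u3: center (0, 1/2), radius 1/7; u4: center (-9/16, 7/16), radius 1/40; u5: center (5/12, -1/2), radius 1/48

In normal form, the first expression is u1: center (-59/1000, 221/500), radius 1/2500; u2: center (0, 9/20), radius 1/60; u3: center (1/2, 0), radius 1/7; u4: center (-61/1000, 11/25), radius 1/2250; u5: center (-1/25, 23/50), radius 1/250
In normal form, the second expression is u1: center (-7/16, 9/16), radius 1/64; u2: center (7/12, -1/2), radius 1/42; u3: center (0, 1/2), radius 1/7; u4: center (-9/16, 7/16), radius 1/40; u5: center (5/12, -1/2), radius 1/48
They disagree, so not equal.


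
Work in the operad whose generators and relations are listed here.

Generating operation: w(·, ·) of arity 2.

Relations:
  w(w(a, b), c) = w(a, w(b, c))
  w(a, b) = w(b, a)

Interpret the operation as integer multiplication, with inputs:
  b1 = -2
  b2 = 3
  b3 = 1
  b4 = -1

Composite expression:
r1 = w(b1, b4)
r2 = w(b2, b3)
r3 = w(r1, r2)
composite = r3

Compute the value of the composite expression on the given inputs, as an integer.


6


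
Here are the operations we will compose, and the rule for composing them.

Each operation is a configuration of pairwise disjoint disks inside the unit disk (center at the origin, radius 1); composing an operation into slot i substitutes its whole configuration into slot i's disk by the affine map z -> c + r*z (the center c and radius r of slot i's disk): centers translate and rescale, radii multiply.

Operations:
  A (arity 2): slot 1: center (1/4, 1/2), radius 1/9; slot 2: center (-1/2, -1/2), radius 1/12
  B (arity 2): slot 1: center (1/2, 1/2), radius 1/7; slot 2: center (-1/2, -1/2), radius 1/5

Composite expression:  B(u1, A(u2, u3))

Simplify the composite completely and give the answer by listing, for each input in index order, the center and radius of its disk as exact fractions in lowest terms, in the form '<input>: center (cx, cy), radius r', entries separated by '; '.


u1: center (1/2, 1/2), radius 1/7; u2: center (-9/20, -2/5), radius 1/45; u3: center (-3/5, -3/5), radius 1/60

Each u-disk chains the slot maps above it in B; radii multiply.
u1 passes through 1 substitution, ending at center (1/2, 1/2), radius 1/7
u2 passes through 2 substitutions, ending at center (-9/20, -2/5), radius 1/45
u3 passes through 2 substitutions, ending at center (-3/5, -3/5), radius 1/60


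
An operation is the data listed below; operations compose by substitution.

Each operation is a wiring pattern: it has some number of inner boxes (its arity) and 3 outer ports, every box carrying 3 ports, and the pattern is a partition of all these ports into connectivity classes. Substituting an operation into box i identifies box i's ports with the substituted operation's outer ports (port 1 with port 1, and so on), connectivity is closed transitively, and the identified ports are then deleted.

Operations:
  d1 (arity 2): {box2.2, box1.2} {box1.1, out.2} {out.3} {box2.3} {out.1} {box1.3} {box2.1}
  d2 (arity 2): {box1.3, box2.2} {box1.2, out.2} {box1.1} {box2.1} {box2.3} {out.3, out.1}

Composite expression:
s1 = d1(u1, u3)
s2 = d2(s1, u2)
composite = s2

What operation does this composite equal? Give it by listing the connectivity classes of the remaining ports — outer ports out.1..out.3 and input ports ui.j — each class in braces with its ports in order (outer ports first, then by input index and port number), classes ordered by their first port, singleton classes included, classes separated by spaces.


Connectivity passes through glued d2-boundaries; trace each wire chain.
after d1, the pattern on (u1, u3) reads {out.1} {out.2, u1.1} {out.3} {u1.2, u3.2} {u1.3} {u3.1} {u3.3} (out.j = its outer ports)
after d2, the pattern on (u1, u3, u2) reads {out.1, out.3} {out.2, u1.1} {u1.2, u3.2} {u1.3} {u2.1} {u2.2} {u2.3} {u3.1} {u3.3} (out.j = its outer ports)

{out.1, out.3} {out.2, u1.1} {u1.2, u3.2} {u1.3} {u2.1} {u2.2} {u2.3} {u3.1} {u3.3}


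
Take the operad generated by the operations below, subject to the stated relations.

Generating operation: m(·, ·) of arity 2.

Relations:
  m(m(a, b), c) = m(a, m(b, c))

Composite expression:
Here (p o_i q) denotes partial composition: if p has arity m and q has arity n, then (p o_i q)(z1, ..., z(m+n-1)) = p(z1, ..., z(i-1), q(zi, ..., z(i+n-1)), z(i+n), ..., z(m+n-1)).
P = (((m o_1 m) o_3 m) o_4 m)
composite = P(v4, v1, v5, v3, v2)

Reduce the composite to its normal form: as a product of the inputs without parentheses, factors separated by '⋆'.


Every regrouping of m is equal, so read the v-inputs in written order.
m(v4, v1) unparenthesizes to v4 ⋆ v1
m(v3, v2) unparenthesizes to v3 ⋆ v2
m(v5, m(v3, v2)) unparenthesizes to v5 ⋆ v3 ⋆ v2
m(m(v4, v1), m(v5, m(v3, v2))) unparenthesizes to v4 ⋆ v1 ⋆ v5 ⋆ v3 ⋆ v2

v4 ⋆ v1 ⋆ v5 ⋆ v3 ⋆ v2


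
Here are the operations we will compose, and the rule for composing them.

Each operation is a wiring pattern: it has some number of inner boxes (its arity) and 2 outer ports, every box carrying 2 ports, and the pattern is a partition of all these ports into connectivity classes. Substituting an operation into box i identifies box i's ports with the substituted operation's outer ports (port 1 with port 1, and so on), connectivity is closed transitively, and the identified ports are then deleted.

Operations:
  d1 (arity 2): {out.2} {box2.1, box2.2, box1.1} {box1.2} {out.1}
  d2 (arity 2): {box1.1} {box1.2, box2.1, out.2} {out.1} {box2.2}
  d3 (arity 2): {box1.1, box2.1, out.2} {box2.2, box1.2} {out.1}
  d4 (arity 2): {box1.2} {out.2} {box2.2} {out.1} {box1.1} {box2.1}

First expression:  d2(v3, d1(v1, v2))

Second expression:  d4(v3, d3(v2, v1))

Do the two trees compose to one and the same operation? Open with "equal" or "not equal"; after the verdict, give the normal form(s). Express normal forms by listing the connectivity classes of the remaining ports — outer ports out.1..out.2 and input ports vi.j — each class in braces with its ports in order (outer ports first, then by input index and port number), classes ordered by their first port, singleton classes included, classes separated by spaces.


not equal: they reduce to {out.1} {out.2, v3.2} {v1.1, v2.1, v2.2} {v1.2} {v3.1} and {out.1} {out.2} {v1.1, v2.1} {v1.2, v2.2} {v3.1} {v3.2}

The first composite normalizes to {out.1} {out.2, v3.2} {v1.1, v2.1, v2.2} {v1.2} {v3.1}
The second composite normalizes to {out.1} {out.2} {v1.1, v2.1} {v1.2, v2.2} {v3.1} {v3.2}
The normal forms differ: not equal.


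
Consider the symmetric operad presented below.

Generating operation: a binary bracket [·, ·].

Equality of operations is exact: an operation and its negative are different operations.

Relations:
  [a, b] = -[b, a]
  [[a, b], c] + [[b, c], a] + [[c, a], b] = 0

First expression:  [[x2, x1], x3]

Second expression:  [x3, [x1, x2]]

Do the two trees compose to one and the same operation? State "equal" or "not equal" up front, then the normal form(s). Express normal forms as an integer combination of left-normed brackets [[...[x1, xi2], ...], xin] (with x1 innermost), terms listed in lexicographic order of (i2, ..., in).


The first expression reduces to -[[x1, x2], x3]
The second expression reduces to -[[x1, x2], x3]
The forms coincide; equal.

equal; both compose to -[[x1, x2], x3]


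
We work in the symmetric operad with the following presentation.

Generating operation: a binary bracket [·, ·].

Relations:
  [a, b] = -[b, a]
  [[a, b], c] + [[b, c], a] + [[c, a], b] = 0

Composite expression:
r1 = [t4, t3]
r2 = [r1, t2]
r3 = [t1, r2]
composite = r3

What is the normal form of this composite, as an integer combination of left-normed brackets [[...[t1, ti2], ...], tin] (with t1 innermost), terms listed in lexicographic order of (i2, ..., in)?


Skip Jacobi rewriting: expand, keep t1-initial words, read off terms.
Composite bracket: [t1, [[t4, t3], t2]]
Each bracket splits as ab - ba, giving 8 signed words (2^3 = 8).
Words beginning with t1 determine it all:
  from t1t2t3t4, sign +1: term +[[[t1, t2], t3], t4]
  from t1t2t4t3, sign -1: term -[[[t1, t2], t4], t3]
  from t1t3t4t2, sign -1: term -[[[t1, t3], t4], t2]
  from t1t4t3t2, sign +1: term +[[[t1, t4], t3], t2]

[[[t1, t2], t3], t4] - [[[t1, t2], t4], t3] - [[[t1, t3], t4], t2] + [[[t1, t4], t3], t2]


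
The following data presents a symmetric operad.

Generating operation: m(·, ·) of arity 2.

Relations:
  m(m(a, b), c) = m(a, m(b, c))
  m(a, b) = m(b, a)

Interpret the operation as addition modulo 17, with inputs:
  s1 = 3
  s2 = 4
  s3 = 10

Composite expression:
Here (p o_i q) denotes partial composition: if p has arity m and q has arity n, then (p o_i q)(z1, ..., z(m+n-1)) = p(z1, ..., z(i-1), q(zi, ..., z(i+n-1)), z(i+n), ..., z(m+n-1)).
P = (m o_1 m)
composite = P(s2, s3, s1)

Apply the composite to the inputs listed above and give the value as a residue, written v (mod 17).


0 (mod 17)

m(s2, s3) = 14
m(m(s2, s3), s1) = 0


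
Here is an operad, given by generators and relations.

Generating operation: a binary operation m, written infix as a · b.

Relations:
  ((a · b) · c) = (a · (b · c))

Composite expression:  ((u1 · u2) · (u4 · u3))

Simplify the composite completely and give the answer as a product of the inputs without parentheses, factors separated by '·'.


u1 · u2 · u4 · u3


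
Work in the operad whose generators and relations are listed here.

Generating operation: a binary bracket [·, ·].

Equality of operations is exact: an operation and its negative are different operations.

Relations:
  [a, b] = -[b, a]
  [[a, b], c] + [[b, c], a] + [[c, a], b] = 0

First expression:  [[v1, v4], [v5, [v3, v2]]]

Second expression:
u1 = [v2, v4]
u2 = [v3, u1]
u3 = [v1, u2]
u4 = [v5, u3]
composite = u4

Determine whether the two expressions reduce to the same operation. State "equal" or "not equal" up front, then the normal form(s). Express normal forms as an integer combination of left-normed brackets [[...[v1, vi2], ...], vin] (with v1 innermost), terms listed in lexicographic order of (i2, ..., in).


The first composite normalizes to [[[[v1, v4], v2], v3], v5] - [[[[v1, v4], v3], v2], v5] - [[[[v1, v4], v5], v2], v3] + [[[[v1, v4], v5], v3], v2]
The second composite normalizes to [[[[v1, v2], v4], v3], v5] - [[[[v1, v3], v2], v4], v5] + [[[[v1, v3], v4], v2], v5] - [[[[v1, v4], v2], v3], v5]
The normal forms differ: not equal.

not equal: they reduce to [[[[v1, v4], v2], v3], v5] - [[[[v1, v4], v3], v2], v5] - [[[[v1, v4], v5], v2], v3] + [[[[v1, v4], v5], v3], v2] and [[[[v1, v2], v4], v3], v5] - [[[[v1, v3], v2], v4], v5] + [[[[v1, v3], v4], v2], v5] - [[[[v1, v4], v2], v3], v5]


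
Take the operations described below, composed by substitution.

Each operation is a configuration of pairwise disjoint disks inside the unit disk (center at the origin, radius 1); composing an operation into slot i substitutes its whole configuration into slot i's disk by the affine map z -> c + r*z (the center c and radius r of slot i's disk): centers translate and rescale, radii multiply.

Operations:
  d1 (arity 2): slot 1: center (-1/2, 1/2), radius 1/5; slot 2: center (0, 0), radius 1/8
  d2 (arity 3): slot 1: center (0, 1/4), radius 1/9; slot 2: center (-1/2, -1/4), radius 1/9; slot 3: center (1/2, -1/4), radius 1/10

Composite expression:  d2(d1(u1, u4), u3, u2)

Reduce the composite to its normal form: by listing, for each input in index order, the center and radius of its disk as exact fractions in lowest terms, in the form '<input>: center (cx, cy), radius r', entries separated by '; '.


u1: center (-1/18, 11/36), radius 1/45; u2: center (1/2, -1/4), radius 1/10; u3: center (-1/2, -1/4), radius 1/9; u4: center (0, 1/4), radius 1/72


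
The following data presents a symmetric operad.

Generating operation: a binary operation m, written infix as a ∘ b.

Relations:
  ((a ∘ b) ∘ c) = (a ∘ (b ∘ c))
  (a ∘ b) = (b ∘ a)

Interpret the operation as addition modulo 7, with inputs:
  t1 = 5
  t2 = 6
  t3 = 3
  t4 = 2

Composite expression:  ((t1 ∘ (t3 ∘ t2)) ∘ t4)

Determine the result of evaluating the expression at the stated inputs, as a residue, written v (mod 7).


2 (mod 7)

(t3 ∘ t2) = 2
(t1 ∘ (t3 ∘ t2)) = 0
((t1 ∘ (t3 ∘ t2)) ∘ t4) = 2


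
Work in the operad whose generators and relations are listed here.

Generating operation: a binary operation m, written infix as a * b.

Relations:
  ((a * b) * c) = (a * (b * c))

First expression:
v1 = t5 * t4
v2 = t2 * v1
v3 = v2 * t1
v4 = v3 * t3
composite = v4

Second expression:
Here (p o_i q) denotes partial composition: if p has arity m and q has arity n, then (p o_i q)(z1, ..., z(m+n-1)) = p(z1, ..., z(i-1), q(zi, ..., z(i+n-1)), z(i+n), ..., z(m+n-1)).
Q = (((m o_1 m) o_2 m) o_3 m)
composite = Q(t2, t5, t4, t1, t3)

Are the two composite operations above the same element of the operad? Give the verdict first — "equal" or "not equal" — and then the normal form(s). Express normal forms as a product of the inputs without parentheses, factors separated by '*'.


equal; both compose to t2 * t5 * t4 * t1 * t3


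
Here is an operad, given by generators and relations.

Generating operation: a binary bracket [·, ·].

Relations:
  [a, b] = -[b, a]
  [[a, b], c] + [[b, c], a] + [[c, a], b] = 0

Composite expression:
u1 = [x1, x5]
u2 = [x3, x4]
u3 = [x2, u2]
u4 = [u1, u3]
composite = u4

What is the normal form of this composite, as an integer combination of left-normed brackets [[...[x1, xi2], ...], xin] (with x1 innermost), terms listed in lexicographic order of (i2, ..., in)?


[[[[x1, x5], x2], x3], x4] - [[[[x1, x5], x2], x4], x3] - [[[[x1, x5], x3], x4], x2] + [[[[x1, x5], x4], x3], x2]

In the tensor algebra, words opening x1 carry the x1-anchored form.
Composite bracket: [[x1, x5], [x2, [x3, x4]]]
Each bracket splits as ab - ba, giving 16 signed words (2^4 = 16).
Coefficients come from the x1-initial words:
  sign of x1x5x2x3x4 is +1, so it contributes +[[[[x1, x5], x2], x3], x4]
  sign of x1x5x2x4x3 is -1, so it contributes -[[[[x1, x5], x2], x4], x3]
  sign of x1x5x3x4x2 is -1, so it contributes -[[[[x1, x5], x3], x4], x2]
  sign of x1x5x4x3x2 is +1, so it contributes +[[[[x1, x5], x4], x3], x2]


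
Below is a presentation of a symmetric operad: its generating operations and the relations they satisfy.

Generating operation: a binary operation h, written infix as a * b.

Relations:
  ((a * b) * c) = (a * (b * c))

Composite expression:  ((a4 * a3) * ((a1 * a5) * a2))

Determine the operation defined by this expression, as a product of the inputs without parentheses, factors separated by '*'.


a4 * a3 * a1 * a5 * a2

Under associativity of h, the answer is the a's in reading order.
(a4 * a3) flattens to a4 * a3
(a1 * a5) flattens to a1 * a5
((a1 * a5) * a2) flattens to a1 * a5 * a2
((a4 * a3) * ((a1 * a5) * a2)) flattens to a4 * a3 * a1 * a5 * a2


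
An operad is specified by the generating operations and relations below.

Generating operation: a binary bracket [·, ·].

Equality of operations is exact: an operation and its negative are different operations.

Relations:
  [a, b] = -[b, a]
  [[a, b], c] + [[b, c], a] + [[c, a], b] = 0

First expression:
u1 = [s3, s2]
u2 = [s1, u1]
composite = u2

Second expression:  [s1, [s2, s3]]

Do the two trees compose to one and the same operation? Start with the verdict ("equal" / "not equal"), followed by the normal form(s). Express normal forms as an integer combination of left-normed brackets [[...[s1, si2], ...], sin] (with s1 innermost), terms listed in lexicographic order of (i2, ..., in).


not equal; first: -[[s1, s2], s3] + [[s1, s3], s2]; second: [[s1, s2], s3] - [[s1, s3], s2]

Reducing the first expression gives -[[s1, s2], s3] + [[s1, s3], s2]
Reducing the second expression gives [[s1, s2], s3] - [[s1, s3], s2]
No match — not equal.


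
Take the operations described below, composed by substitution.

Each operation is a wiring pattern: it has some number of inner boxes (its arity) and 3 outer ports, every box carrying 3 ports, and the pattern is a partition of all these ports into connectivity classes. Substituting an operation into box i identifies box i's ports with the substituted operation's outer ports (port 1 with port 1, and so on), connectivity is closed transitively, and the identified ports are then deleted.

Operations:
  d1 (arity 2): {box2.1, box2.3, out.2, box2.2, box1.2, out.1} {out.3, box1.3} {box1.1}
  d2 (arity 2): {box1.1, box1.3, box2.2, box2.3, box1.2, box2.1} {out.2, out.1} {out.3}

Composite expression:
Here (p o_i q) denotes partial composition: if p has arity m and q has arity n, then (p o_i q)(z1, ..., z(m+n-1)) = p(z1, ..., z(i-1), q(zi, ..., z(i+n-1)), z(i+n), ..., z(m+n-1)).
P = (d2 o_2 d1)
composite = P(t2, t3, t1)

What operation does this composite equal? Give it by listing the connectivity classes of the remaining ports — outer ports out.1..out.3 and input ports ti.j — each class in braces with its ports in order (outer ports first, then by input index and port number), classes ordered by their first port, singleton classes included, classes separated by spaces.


{out.1, out.2} {out.3} {t1.1, t1.2, t1.3, t2.1, t2.2, t2.3, t3.2, t3.3} {t3.1}

Treat the ports identified at d2 as solder joints: merge, then drop.
d1 over (t3, t1) gives {out.1, out.2, t1.1, t1.2, t1.3, t3.2} {out.3, t3.3} {t3.1}, out.j being that stage's outer ports
d2 over (t2, t3, t1) gives {out.1, out.2} {out.3} {t1.1, t1.2, t1.3, t2.1, t2.2, t2.3, t3.2, t3.3} {t3.1}, out.j being that stage's outer ports


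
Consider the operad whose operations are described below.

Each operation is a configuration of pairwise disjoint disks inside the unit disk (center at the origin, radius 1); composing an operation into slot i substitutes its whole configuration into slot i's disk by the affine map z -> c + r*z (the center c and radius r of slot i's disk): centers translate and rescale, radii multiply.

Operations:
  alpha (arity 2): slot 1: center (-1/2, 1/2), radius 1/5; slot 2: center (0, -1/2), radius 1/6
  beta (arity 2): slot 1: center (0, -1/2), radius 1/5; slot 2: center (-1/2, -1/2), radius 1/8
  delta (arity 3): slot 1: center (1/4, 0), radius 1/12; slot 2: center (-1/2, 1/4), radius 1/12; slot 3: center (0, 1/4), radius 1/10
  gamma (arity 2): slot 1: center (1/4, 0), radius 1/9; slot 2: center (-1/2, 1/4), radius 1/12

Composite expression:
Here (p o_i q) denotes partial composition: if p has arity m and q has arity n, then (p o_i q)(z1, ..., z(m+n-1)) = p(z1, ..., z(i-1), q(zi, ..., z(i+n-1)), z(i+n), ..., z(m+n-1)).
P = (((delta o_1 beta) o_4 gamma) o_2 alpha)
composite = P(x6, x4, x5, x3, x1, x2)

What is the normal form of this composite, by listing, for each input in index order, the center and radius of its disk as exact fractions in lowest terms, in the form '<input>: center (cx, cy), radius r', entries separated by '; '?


Nesting under delta composes maps z -> c + r*z down each x-path.
input x6: applying the 2 nested substitutions gives center (1/4, -1/24), radius 1/60
input x4: applying the 3 nested substitutions gives center (13/64, -7/192), radius 1/480
input x5: applying the 3 nested substitutions gives center (5/24, -3/64), radius 1/576
input x3: applying the 1 nested substitution gives center (-1/2, 1/4), radius 1/12
input x1: applying the 2 nested substitutions gives center (1/40, 1/4), radius 1/90
input x2: applying the 2 nested substitutions gives center (-1/20, 11/40), radius 1/120

x1: center (1/40, 1/4), radius 1/90; x2: center (-1/20, 11/40), radius 1/120; x3: center (-1/2, 1/4), radius 1/12; x4: center (13/64, -7/192), radius 1/480; x5: center (5/24, -3/64), radius 1/576; x6: center (1/4, -1/24), radius 1/60


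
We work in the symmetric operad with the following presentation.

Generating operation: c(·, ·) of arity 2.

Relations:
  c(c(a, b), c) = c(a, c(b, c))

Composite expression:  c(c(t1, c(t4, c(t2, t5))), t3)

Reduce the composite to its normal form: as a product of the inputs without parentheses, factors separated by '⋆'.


t1 ⋆ t4 ⋆ t2 ⋆ t5 ⋆ t3

All parenthesizations of c agree; list the t-inputs left to right.
c(t2, t5) flattens to t2 ⋆ t5
c(t4, c(t2, t5)) flattens to t4 ⋆ t2 ⋆ t5
c(t1, c(t4, c(t2, t5))) flattens to t1 ⋆ t4 ⋆ t2 ⋆ t5
c(c(t1, c(t4, c(t2, t5))), t3) flattens to t1 ⋆ t4 ⋆ t2 ⋆ t5 ⋆ t3


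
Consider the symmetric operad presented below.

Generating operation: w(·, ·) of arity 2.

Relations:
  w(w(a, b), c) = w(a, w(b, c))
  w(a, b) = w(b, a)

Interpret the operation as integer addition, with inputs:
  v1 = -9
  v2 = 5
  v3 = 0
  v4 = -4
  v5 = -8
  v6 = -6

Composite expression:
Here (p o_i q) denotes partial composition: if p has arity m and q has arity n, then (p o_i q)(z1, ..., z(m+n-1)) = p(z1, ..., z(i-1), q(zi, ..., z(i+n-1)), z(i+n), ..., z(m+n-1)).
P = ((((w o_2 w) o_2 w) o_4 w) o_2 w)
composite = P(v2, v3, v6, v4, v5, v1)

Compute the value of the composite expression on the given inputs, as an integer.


-22


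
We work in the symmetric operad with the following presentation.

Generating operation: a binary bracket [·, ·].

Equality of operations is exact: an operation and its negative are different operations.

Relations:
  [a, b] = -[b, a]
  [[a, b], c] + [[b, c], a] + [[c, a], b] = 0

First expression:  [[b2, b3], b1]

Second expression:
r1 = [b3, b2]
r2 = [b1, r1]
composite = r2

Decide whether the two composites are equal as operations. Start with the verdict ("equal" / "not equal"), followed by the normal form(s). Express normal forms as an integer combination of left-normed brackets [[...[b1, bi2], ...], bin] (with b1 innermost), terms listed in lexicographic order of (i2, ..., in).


equal; the common form is -[[b1, b2], b3] + [[b1, b3], b2]

The first expression, normalized: -[[b1, b2], b3] + [[b1, b3], b2]
The second expression, normalized: -[[b1, b2], b3] + [[b1, b3], b2]
Both agree, so they are equal.


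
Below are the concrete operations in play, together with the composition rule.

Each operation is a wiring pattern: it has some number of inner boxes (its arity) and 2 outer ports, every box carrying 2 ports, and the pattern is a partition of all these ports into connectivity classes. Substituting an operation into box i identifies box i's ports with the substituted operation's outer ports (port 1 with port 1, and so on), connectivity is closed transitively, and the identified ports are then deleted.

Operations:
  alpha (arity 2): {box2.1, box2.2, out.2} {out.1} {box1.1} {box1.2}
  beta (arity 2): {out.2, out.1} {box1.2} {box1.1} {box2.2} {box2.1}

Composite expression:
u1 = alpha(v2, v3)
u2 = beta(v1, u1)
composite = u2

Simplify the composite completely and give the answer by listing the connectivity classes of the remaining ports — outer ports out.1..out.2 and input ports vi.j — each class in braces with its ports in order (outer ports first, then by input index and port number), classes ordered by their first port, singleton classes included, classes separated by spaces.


{out.1, out.2} {v1.1} {v1.2} {v2.1} {v2.2} {v3.1, v3.2}

Substituting into beta glues patterns; closure does the rest.
after alpha, the pattern on (v2, v3) reads {out.1} {out.2, v3.1, v3.2} {v2.1} {v2.2} (out.j = its outer ports)
after beta, the pattern on (v1, v2, v3) reads {out.1, out.2} {v1.1} {v1.2} {v2.1} {v2.2} {v3.1, v3.2} (out.j = its outer ports)


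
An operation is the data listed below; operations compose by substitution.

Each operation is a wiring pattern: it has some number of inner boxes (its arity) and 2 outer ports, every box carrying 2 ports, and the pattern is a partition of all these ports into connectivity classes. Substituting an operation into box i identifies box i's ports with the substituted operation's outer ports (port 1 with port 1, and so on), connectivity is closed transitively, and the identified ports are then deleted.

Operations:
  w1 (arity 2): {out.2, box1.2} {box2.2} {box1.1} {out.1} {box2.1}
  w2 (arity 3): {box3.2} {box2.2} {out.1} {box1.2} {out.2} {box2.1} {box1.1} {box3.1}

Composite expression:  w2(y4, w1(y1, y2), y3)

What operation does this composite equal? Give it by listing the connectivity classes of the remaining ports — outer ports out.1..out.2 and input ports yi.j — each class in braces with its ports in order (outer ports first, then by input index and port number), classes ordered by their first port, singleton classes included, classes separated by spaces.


{out.1} {out.2} {y1.1} {y1.2} {y2.1} {y2.2} {y3.1} {y3.2} {y4.1} {y4.2}

Connectivity passes through glued w2-boundaries; trace each wire chain.
after w1, the pattern on (y1, y2) reads {out.1} {out.2, y1.2} {y1.1} {y2.1} {y2.2} (out.j = its outer ports)
after w2, the pattern on (y4, y1, y2, y3) reads {out.1} {out.2} {y1.1} {y1.2} {y2.1} {y2.2} {y3.1} {y3.2} {y4.1} {y4.2} (out.j = its outer ports)


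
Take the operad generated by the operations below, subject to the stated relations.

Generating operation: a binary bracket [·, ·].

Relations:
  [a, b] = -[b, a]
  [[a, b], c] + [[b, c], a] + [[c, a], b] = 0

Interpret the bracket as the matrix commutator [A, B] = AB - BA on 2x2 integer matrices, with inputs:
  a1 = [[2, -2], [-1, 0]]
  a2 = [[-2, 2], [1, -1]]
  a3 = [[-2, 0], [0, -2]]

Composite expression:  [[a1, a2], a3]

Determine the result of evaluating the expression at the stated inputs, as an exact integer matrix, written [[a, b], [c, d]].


[[0, 0], [0, 0]]


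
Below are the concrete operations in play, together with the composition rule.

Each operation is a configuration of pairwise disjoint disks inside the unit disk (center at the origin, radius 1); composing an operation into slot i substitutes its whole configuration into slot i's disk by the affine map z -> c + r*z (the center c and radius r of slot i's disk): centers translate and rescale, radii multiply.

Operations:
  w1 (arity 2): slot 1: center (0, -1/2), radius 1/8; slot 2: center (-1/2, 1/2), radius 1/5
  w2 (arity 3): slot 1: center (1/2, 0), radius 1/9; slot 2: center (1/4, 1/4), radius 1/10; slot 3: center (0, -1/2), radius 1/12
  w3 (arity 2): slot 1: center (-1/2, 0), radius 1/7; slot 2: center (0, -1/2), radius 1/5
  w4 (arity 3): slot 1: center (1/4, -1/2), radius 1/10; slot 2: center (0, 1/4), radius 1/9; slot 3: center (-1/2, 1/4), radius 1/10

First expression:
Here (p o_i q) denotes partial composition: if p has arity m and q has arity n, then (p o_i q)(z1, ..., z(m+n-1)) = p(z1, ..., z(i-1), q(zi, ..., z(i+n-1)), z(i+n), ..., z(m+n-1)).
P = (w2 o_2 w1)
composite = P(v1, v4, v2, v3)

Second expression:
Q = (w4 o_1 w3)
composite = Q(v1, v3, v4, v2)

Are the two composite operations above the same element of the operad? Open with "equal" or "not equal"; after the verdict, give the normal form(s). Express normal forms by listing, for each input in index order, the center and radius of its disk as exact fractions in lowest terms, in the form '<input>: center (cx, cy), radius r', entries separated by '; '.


not equal; the first gives v1: center (1/2, 0), radius 1/9; v2: center (1/5, 3/10), radius 1/50; v3: center (0, -1/2), radius 1/12; v4: center (1/4, 1/5), radius 1/80 and the second v1: center (1/5, -1/2), radius 1/70; v2: center (-1/2, 1/4), radius 1/10; v3: center (1/4, -11/20), radius 1/50; v4: center (0, 1/4), radius 1/9

The first expression reduces to v1: center (1/2, 0), radius 1/9; v2: center (1/5, 3/10), radius 1/50; v3: center (0, -1/2), radius 1/12; v4: center (1/4, 1/5), radius 1/80
The second expression reduces to v1: center (1/5, -1/2), radius 1/70; v2: center (-1/2, 1/4), radius 1/10; v3: center (1/4, -11/20), radius 1/50; v4: center (0, 1/4), radius 1/9
No match — not equal.


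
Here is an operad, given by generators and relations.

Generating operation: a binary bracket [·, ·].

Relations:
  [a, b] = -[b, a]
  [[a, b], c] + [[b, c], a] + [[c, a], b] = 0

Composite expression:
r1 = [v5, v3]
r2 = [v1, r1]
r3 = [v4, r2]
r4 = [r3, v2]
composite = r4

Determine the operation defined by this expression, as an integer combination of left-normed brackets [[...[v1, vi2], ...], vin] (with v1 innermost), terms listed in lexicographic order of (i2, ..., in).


[[[[v1, v3], v5], v4], v2] - [[[[v1, v5], v3], v4], v2]

Left-normed coefficients sit on the v1-initial expansion words.
Composite bracket: [[v4, [v1, [v5, v3]]], v2]
Applying ab - ba throughout gives 16 signed words (2^4 = 16).
Words beginning with v1 determine it all:
  v1v3v5v4v2 appears with sign +1, giving the term +[[[[v1, v3], v5], v4], v2]
  v1v5v3v4v2 appears with sign -1, giving the term -[[[[v1, v5], v3], v4], v2]


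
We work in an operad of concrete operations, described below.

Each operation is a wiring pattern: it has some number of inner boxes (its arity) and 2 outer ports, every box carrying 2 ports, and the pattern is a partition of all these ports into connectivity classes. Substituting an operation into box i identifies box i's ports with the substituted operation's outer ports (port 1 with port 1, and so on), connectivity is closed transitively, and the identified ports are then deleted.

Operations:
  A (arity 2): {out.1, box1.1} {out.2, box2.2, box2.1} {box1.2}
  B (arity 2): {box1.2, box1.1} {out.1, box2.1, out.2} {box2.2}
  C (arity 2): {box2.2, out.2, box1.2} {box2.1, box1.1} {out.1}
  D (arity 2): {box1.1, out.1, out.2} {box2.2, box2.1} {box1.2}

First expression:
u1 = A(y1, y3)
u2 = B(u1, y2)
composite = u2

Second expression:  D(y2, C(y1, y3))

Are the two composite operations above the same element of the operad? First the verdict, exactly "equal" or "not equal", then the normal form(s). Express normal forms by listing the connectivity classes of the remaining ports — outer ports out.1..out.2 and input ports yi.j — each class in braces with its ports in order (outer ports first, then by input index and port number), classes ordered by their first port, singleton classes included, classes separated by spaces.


Normal form of the first expression: {out.1, out.2, y2.1} {y1.1, y3.1, y3.2} {y1.2} {y2.2}
Normal form of the second expression: {out.1, out.2, y2.1} {y1.1, y3.1} {y1.2, y3.2} {y2.2}
No match — not equal.

not equal; first: {out.1, out.2, y2.1} {y1.1, y3.1, y3.2} {y1.2} {y2.2}; second: {out.1, out.2, y2.1} {y1.1, y3.1} {y1.2, y3.2} {y2.2}


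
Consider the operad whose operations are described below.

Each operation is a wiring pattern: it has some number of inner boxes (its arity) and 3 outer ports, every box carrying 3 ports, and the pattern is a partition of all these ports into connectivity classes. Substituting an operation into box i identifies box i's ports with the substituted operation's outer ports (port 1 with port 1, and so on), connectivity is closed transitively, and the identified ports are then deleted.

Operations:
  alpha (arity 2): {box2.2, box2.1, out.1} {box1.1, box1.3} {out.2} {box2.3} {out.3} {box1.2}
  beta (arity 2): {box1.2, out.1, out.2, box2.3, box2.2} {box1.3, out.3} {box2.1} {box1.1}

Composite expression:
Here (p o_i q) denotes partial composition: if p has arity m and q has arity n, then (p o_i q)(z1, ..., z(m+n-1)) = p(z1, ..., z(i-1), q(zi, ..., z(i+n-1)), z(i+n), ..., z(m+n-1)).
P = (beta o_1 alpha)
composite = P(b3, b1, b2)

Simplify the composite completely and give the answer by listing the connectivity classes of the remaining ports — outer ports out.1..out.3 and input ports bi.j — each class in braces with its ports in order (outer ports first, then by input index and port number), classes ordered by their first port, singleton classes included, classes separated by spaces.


{out.1, out.2, b2.2, b2.3} {out.3} {b1.1, b1.2} {b1.3} {b2.1} {b3.1, b3.3} {b3.2}


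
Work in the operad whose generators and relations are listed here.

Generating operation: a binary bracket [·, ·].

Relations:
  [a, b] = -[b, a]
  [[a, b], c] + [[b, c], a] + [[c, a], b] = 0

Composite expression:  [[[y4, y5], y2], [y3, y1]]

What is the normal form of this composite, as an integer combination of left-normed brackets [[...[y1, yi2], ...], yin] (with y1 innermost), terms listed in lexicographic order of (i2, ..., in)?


In the tensor algebra, words opening y1 carry the y1-anchored form.
Composite bracket: [[[y4, y5], y2], [y3, y1]]
Full expansion: 16 signed words from ab - ba (2^4 = 16).
Coefficients come from the y1-initial words:
  the word y1y3y2y4y5 carries sign -1 and contributes -[[[[y1, y3], y2], y4], y5]
  the word y1y3y2y5y4 carries sign +1 and contributes +[[[[y1, y3], y2], y5], y4]
  the word y1y3y4y5y2 carries sign +1 and contributes +[[[[y1, y3], y4], y5], y2]
  the word y1y3y5y4y2 carries sign -1 and contributes -[[[[y1, y3], y5], y4], y2]

-[[[[y1, y3], y2], y4], y5] + [[[[y1, y3], y2], y5], y4] + [[[[y1, y3], y4], y5], y2] - [[[[y1, y3], y5], y4], y2]


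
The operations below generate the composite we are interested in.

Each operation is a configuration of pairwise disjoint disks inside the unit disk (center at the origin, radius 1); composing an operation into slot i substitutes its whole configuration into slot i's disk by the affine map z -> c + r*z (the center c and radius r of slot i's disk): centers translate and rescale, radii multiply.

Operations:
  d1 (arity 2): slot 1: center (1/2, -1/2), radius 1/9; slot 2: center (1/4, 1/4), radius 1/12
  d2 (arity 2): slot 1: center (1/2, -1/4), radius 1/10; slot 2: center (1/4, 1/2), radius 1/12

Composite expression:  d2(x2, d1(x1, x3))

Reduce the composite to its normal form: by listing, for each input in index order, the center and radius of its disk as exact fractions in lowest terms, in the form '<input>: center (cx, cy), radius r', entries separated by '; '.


x1: center (7/24, 11/24), radius 1/108; x2: center (1/2, -1/4), radius 1/10; x3: center (13/48, 25/48), radius 1/144

Below d2, radii multiply path by path; the x-disk centers shift.
tracing x2 down its 1-map path: center (1/2, -1/4), radius 1/10
tracing x1 down its 2-map path: center (7/24, 11/24), radius 1/108
tracing x3 down its 2-map path: center (13/48, 25/48), radius 1/144
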